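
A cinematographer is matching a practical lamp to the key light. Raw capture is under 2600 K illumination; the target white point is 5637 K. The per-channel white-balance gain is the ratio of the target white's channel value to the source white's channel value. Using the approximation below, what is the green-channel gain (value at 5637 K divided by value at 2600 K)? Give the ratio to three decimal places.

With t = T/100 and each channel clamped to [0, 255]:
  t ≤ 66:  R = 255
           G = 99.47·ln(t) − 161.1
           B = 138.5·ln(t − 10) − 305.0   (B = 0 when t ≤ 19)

1.472

At 2600 K (t = 26):
  G = 99.47·ln 26 − 161.1 = 99.47·3.2581 − 161.1 = 162.983.
At 5637 K (t = 56.37):
  G = 99.47·ln 56.37 − 161.1 = 99.47·4.0319 − 161.1 = 239.957.
Gain = 239.957 / 162.983 = 1.4723 → 1.472.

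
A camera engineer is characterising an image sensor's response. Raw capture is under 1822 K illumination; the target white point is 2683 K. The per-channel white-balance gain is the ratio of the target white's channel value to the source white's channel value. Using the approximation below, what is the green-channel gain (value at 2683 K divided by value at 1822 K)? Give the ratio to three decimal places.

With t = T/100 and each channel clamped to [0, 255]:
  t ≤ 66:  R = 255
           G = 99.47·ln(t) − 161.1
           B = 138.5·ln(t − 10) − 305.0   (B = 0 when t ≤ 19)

At 1822 K (t = 18.22):
  G = 99.47·ln 18.22 − 161.1 = 99.47·2.9025 − 161.1 = 127.614.
At 2683 K (t = 26.83):
  G = 99.47·ln 26.83 − 161.1 = 99.47·3.2895 − 161.1 = 166.109.
Gain = 166.109 / 127.614 = 1.3017 → 1.302.

1.302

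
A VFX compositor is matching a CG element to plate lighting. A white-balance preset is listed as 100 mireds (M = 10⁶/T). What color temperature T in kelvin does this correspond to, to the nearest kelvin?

10000 K

T = 10⁶ / 100 = 10000.00 K → 10000 K.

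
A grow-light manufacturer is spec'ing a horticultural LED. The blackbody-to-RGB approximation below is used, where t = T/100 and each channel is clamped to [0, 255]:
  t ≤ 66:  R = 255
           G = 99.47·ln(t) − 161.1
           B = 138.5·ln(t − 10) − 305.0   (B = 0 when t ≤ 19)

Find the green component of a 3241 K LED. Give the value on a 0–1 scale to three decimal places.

t = 3241/100 = 32.41; the t ≤ 66 branch applies.
G = 99.47·ln 32.41 − 161.1 = 99.47·3.4785 − 161.1 = 184.903.
On a 0–1 scale: 184.903/255 = 0.7251 → 0.725.

0.725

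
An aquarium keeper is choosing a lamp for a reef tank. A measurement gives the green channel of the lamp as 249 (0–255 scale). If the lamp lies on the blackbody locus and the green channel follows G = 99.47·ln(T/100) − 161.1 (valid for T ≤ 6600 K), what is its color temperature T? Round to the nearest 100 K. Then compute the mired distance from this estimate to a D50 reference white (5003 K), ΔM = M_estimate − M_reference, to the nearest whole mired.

-39 mireds

ln t = (249 + 161.1) / 99.47 = 4.1229.
t = e^4.1229 = 61.735.
T = 100·t = 6174 K → 6200 K to the nearest 100 K.
M_estimate = 10⁶/6200 = 161.29; M_reference = 10⁶/5003 = 199.88.
ΔM = 161.29 − 199.88 = -38.59 → -39 mireds.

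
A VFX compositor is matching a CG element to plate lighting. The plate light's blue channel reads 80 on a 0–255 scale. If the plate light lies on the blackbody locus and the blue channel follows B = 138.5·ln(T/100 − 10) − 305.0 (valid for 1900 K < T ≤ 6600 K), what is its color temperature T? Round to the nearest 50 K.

ln(t − 10) = (80 + 305.0) / 138.5 = 2.7798.
t − 10 = e^2.7798 = 16.116, so t = 26.116.
T = 100·t = 2612 K → 2600 K to the nearest 50 K.

2600 K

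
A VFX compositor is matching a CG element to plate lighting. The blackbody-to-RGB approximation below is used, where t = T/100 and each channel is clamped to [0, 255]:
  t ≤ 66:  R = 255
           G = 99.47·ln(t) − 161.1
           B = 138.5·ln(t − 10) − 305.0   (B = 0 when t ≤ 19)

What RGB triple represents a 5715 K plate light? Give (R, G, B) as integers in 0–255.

(255, 241, 229)

t = 5715/100 = 57.15; the t ≤ 66 branch applies.
R = 255 by definition for t ≤ 66.
G = 99.47·ln 57.15 − 161.1 = 99.47·4.0457 − 161.1 = 241.324.
B = 138.5·ln(57.15 − 10) − 305.0 = 138.5·ln 47.15 − 305.0 = 138.5·3.8533 − 305.0 = 228.687.
Rounded: (255, 241, 229).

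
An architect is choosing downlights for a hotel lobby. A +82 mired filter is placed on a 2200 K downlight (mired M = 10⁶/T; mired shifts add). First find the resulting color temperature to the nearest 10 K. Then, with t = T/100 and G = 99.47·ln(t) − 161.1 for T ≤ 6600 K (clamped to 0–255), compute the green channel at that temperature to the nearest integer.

M_in = 10⁶/2200 = 454.55; M_out = 454.55 + (+82) = 536.55.
T_out = 10⁶/536.55 = 1863.8 K → 1860 K; t = 18.6.
G = 99.47·ln 18.6 − 161.1 = 99.47·2.9232 − 161.1 = 129.667.
Rounded: 130.

130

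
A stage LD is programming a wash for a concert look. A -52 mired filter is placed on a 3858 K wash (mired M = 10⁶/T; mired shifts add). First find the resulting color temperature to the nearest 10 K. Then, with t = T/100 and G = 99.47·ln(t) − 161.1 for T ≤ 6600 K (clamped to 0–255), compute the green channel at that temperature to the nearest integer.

225

M_in = 10⁶/3858 = 259.20; M_out = 259.20 + (-52) = 207.20.
T_out = 10⁶/207.20 = 4826.2 K → 4830 K; t = 48.3.
G = 99.47·ln 48.3 − 161.1 = 99.47·3.8774 − 161.1 = 224.588.
Rounded: 225.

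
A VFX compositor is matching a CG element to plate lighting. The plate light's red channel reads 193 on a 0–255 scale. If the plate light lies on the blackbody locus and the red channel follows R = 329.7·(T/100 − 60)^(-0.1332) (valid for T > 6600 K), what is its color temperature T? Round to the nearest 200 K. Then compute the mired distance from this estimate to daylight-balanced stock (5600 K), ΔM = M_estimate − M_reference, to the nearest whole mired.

(t − 60)^(-0.1332) = 193/329.7 = 0.58538.
t − 60 = 0.58538^(1/-0.1332) = 0.58538^(-7.508) = 55.713, so t = 115.713.
T = 100·t = 11571 K → 11600 K to the nearest 200 K.
M_estimate = 10⁶/11600 = 86.21; M_reference = 10⁶/5600 = 178.57.
ΔM = 86.21 − 178.57 = -92.36 → -92 mireds.

-92 mireds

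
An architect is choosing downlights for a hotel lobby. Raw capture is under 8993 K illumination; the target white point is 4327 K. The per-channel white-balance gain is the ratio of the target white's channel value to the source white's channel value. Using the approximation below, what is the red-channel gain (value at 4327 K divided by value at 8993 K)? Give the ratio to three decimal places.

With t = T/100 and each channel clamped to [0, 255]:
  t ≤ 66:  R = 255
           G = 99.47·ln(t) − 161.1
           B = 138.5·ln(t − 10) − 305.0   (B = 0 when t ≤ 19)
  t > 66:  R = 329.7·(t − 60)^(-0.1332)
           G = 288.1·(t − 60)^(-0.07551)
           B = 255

1.216

At 8993 K (t = 89.93):
  R = 329.7·(89.93 − 60)^(-0.1332) = 329.7·29.93^(-0.1332) = 329.7·0.63589 = 209.653.
At 4327 K (t = 43.27):
  R = 255 by definition for t ≤ 66.
Gain = 255.000 / 209.653 = 1.2163 → 1.216.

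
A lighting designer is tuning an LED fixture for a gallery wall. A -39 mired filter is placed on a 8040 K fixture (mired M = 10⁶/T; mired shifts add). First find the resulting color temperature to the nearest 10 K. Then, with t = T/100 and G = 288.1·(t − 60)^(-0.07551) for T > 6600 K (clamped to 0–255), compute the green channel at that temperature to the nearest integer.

212

M_in = 10⁶/8040 = 124.38; M_out = 124.38 + (-39) = 85.38.
T_out = 10⁶/85.38 = 11712.6 K → 11710 K; t = 117.1.
G = 288.1·(117.1 − 60)^(-0.07551) = 288.1·57.1^(-0.07551) = 288.1·0.73681 = 212.275.
Rounded: 212.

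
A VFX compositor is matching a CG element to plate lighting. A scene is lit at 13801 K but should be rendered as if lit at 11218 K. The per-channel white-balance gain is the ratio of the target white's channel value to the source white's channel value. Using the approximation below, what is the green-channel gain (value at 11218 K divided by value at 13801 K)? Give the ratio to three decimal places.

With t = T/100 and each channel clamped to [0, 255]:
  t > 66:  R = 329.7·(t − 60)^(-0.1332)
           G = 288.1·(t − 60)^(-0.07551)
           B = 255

1.031

At 13801 K (t = 138.01):
  G = 288.1·(138.01 − 60)^(-0.07551) = 288.1·78.01^(-0.07551) = 288.1·0.71965 = 207.332.
At 11218 K (t = 112.18):
  G = 288.1·(112.18 − 60)^(-0.07551) = 288.1·52.18^(-0.07551) = 288.1·0.74184 = 213.725.
Gain = 213.725 / 207.332 = 1.0308 → 1.031.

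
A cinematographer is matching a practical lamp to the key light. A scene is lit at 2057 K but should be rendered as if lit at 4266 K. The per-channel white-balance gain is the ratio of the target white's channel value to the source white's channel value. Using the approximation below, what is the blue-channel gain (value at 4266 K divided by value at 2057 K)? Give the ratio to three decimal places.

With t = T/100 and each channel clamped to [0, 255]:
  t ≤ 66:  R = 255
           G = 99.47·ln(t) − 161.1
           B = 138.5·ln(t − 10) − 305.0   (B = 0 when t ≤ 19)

8.238

At 2057 K (t = 20.57):
  B = 138.5·ln(20.57 − 10) − 305.0 = 138.5·ln 10.57 − 305.0 = 138.5·2.3580 − 305.0 = 21.586.
At 4266 K (t = 42.66):
  B = 138.5·ln(42.66 − 10) − 305.0 = 138.5·ln 32.66 − 305.0 = 138.5·3.4862 − 305.0 = 177.832.
Gain = 177.832 / 21.586 = 8.2384 → 8.238.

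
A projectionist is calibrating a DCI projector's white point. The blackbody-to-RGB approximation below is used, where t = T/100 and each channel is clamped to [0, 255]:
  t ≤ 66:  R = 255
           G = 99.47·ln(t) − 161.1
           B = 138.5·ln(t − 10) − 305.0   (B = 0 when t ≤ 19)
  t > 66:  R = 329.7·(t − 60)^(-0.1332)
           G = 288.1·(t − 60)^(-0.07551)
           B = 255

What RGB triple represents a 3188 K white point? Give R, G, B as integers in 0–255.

t = 3188/100 = 31.88; the t ≤ 66 branch applies.
R = 255 by definition for t ≤ 66.
G = 99.47·ln 31.88 − 161.1 = 99.47·3.4620 − 161.1 = 183.263.
B = 138.5·ln(31.88 − 10) − 305.0 = 138.5·ln 21.88 − 305.0 = 138.5·3.0856 − 305.0 = 122.352.
Rounded: (255, 183, 122).

R=255, G=183, B=122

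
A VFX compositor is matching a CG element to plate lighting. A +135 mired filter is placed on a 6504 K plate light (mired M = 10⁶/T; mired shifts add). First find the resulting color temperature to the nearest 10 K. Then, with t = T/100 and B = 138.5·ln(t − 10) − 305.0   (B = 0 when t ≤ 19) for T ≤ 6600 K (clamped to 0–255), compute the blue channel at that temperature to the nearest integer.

M_in = 10⁶/6504 = 153.75; M_out = 153.75 + (+135) = 288.75.
T_out = 10⁶/288.75 = 3463.2 K → 3460 K; t = 34.6.
B = 138.5·ln(34.6 − 10) − 305.0 = 138.5·ln 24.6 − 305.0 = 138.5·3.2027 − 305.0 = 138.580.
Rounded: 139.

139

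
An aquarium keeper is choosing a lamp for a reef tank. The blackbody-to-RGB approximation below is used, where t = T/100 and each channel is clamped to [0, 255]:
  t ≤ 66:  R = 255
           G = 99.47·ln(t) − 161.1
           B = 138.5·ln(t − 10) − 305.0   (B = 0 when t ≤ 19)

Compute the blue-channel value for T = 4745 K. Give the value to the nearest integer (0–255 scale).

197

t = 4745/100 = 47.45; the t ≤ 66 branch applies.
B = 138.5·ln(47.45 − 10) − 305.0 = 138.5·ln 37.45 − 305.0 = 138.5·3.6230 − 305.0 = 196.786.
Rounded: 197.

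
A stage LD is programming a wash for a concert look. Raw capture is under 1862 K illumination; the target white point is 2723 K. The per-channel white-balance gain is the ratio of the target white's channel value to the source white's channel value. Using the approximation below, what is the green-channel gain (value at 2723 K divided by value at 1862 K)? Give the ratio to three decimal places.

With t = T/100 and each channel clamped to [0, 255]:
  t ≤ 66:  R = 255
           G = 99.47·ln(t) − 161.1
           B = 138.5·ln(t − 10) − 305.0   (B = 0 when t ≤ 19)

1.291

At 1862 K (t = 18.62):
  G = 99.47·ln 18.62 − 161.1 = 99.47·2.9242 − 161.1 = 129.774.
At 2723 K (t = 27.23):
  G = 99.47·ln 27.23 − 161.1 = 99.47·3.3043 − 161.1 = 167.581.
Gain = 167.581 / 129.774 = 1.2913 → 1.291.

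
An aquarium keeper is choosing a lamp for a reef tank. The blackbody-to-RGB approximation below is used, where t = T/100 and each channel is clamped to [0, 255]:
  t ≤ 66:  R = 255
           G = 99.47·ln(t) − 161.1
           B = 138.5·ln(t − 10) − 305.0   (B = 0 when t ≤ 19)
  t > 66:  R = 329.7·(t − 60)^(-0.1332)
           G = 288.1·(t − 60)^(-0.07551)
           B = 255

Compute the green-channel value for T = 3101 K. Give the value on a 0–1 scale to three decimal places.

t = 3101/100 = 31.01; the t ≤ 66 branch applies.
G = 99.47·ln 31.01 − 161.1 = 99.47·3.4343 − 161.1 = 180.511.
On a 0–1 scale: 180.511/255 = 0.7079 → 0.708.

0.708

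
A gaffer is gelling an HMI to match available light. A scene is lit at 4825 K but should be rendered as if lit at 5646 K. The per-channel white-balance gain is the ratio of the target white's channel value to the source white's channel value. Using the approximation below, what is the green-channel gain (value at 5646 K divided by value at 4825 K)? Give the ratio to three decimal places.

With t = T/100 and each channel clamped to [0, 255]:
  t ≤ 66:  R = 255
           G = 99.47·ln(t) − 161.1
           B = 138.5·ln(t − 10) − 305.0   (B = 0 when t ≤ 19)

At 4825 K (t = 48.25):
  G = 99.47·ln 48.25 − 161.1 = 99.47·3.8764 − 161.1 = 224.485.
At 5646 K (t = 56.46):
  G = 99.47·ln 56.46 − 161.1 = 99.47·4.0335 − 161.1 = 240.115.
Gain = 240.115 / 224.485 = 1.0696 → 1.070.

1.070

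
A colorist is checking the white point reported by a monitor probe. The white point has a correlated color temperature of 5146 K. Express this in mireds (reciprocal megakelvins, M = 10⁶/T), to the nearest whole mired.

194 mireds

M = 10⁶ / 5146 = 194.326 → 194 mireds.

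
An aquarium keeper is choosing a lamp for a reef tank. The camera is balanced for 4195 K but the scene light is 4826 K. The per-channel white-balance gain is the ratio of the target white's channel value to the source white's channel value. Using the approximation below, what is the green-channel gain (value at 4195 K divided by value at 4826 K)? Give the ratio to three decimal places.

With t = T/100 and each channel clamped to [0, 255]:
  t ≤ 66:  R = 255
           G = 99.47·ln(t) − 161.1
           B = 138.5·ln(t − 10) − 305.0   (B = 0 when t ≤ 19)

At 4826 K (t = 48.26):
  G = 99.47·ln 48.26 − 161.1 = 99.47·3.8766 − 161.1 = 224.506.
At 4195 K (t = 41.95):
  G = 99.47·ln 41.95 − 161.1 = 99.47·3.7365 − 161.1 = 210.568.
Gain = 210.568 / 224.506 = 0.9379 → 0.938.

0.938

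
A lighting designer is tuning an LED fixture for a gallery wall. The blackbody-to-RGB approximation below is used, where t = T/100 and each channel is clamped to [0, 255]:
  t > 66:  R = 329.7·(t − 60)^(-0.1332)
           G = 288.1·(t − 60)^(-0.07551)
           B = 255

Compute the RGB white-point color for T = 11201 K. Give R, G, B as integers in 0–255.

R=195, G=214, B=255

t = 11201/100 = 112.01; the t > 66 branch applies.
R = 329.7·(112.01 − 60)^(-0.1332) = 329.7·52.01^(-0.1332) = 329.7·0.59077 = 194.776.
G = 288.1·(112.01 − 60)^(-0.07551) = 288.1·52.01^(-0.07551) = 288.1·0.74202 = 213.777.
B = 255 by definition for t > 66.
Rounded: (195, 214, 255).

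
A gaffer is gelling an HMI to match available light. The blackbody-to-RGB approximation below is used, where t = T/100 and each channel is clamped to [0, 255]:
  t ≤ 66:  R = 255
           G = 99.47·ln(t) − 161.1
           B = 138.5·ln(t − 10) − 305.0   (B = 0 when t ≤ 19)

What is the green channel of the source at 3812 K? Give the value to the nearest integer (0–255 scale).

t = 3812/100 = 38.12; the t ≤ 66 branch applies.
G = 99.47·ln 38.12 − 161.1 = 99.47·3.6407 − 161.1 = 201.044.
Rounded: 201.

201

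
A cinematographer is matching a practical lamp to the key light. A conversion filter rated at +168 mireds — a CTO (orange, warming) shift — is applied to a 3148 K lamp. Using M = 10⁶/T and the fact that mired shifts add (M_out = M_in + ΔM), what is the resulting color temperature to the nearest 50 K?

M_in = 10⁶/3148 = 317.66 mireds.
M_out = 317.66 + (+168) = 485.66 mireds.
T_out = 10⁶/485.66 = 2059.0 K → 2050 K.

2050 K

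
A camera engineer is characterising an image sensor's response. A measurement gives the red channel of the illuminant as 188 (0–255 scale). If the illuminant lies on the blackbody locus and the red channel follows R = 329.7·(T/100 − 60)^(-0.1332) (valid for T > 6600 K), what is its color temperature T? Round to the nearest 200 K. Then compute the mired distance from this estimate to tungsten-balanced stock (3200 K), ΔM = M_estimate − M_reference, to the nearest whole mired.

(t − 60)^(-0.1332) = 188/329.7 = 0.57022.
t − 60 = 0.57022^(1/-0.1332) = 0.57022^(-7.508) = 67.848, so t = 127.848.
T = 100·t = 12785 K → 12800 K to the nearest 200 K.
M_estimate = 10⁶/12800 = 78.12; M_reference = 10⁶/3200 = 312.50.
ΔM = 78.12 − 312.50 = -234.38 → -234 mireds.

-234 mireds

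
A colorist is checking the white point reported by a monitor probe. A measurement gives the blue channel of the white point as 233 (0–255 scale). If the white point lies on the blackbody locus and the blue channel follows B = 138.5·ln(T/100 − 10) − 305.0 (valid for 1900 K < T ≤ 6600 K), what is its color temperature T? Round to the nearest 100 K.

ln(t − 10) = (233 + 305.0) / 138.5 = 3.8845.
t − 10 = e^3.8845 = 48.641, so t = 58.641.
T = 100·t = 5864 K → 5900 K to the nearest 100 K.

5900 K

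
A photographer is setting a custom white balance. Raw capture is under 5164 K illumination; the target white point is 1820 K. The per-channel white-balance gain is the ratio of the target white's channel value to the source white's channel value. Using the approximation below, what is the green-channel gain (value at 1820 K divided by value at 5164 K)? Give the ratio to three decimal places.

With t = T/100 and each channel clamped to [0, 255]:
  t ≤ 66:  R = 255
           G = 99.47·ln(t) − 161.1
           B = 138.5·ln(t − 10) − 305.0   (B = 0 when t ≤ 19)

At 5164 K (t = 51.64):
  G = 99.47·ln 51.64 − 161.1 = 99.47·3.9443 − 161.1 = 231.239.
At 1820 K (t = 18.2):
  G = 99.47·ln 18.2 − 161.1 = 99.47·2.9014 − 161.1 = 127.504.
Gain = 127.504 / 231.239 = 0.5514 → 0.551.

0.551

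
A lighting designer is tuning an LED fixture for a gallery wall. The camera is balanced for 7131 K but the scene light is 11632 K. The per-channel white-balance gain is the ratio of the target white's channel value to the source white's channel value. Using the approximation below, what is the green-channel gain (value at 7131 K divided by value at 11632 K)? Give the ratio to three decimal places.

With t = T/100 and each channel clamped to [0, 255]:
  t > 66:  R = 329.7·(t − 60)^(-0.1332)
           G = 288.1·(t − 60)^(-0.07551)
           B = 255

At 11632 K (t = 116.32):
  G = 288.1·(116.32 − 60)^(-0.07551) = 288.1·56.32^(-0.07551) = 288.1·0.73758 = 212.496.
At 7131 K (t = 71.31):
  G = 288.1·(71.31 − 60)^(-0.07551) = 288.1·11.31^(-0.07551) = 288.1·0.83263 = 239.881.
Gain = 239.881 / 212.496 = 1.1289 → 1.129.

1.129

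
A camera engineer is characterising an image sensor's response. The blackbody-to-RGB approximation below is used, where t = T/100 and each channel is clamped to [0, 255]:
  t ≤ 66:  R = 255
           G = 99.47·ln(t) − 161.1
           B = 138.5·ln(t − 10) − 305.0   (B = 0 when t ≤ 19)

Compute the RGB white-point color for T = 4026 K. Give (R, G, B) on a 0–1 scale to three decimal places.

t = 4026/100 = 40.26; the t ≤ 66 branch applies.
R = 255 by definition for t ≤ 66.
G = 99.47·ln 40.26 − 161.1 = 99.47·3.6954 − 161.1 = 206.477.
B = 138.5·ln(40.26 − 10) − 305.0 = 138.5·ln 30.26 − 305.0 = 138.5·3.4098 − 305.0 = 167.261.
Dividing each by 255: (1.0000, 0.8097, 0.6559) → (1.000, 0.810, 0.656).

(1.000, 0.810, 0.656)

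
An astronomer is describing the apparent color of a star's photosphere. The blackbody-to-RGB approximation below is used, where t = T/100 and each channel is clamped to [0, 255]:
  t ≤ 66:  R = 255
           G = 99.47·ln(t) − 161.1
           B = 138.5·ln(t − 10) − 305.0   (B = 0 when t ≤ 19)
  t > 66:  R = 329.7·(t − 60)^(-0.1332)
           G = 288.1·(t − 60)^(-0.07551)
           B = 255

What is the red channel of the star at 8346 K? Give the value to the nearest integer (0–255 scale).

t = 8346/100 = 83.46; the t > 66 branch applies.
R = 329.7·(83.46 − 60)^(-0.1332) = 329.7·23.46^(-0.1332) = 329.7·0.65686 = 216.566.
Rounded: 217.

217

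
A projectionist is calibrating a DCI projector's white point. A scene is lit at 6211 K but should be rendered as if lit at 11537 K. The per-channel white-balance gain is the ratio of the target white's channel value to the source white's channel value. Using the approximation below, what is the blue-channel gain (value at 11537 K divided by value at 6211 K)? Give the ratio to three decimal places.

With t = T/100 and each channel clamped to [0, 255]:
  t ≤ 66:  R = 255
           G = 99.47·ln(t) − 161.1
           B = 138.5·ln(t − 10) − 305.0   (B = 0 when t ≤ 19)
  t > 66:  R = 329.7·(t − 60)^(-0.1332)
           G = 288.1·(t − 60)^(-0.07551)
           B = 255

At 6211 K (t = 62.11):
  B = 138.5·ln(62.11 − 10) − 305.0 = 138.5·ln 52.11 − 305.0 = 138.5·3.9534 − 305.0 = 242.540.
At 11537 K (t = 115.37):
  B = 255 by definition for t > 66.
Gain = 255.000 / 242.540 = 1.0514 → 1.051.

1.051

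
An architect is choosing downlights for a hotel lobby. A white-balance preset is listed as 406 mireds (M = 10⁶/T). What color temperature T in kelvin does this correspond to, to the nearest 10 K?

2460 K

T = 10⁶ / 406 = 2463.05 K → 2460 K.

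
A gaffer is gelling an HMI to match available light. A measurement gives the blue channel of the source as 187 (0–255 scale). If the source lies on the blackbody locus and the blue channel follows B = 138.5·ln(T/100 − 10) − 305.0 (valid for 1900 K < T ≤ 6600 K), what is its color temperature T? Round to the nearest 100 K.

ln(t − 10) = (187 + 305.0) / 138.5 = 3.5523.
t − 10 = e^3.5523 = 34.895, so t = 44.895.
T = 100·t = 4490 K → 4500 K to the nearest 100 K.

4500 K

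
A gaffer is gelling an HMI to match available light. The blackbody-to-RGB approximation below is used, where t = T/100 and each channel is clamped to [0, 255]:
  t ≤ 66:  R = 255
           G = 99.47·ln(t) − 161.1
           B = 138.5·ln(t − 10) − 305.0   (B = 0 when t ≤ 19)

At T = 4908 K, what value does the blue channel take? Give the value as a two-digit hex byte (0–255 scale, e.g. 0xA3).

0xCB

t = 4908/100 = 49.08; the t ≤ 66 branch applies.
B = 138.5·ln(49.08 − 10) − 305.0 = 138.5·ln 39.08 − 305.0 = 138.5·3.6656 − 305.0 = 202.687.
Rounded: 203; in hex, 0xCB.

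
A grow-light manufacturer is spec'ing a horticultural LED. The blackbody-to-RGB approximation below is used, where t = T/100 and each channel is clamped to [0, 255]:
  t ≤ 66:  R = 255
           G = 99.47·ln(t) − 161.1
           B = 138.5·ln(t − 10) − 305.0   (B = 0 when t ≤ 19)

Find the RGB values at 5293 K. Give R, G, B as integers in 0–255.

R=255, G=234, B=216

t = 5293/100 = 52.93; the t ≤ 66 branch applies.
R = 255 by definition for t ≤ 66.
G = 99.47·ln 52.93 − 161.1 = 99.47·3.9690 − 161.1 = 233.693.
B = 138.5·ln(52.93 − 10) − 305.0 = 138.5·ln 42.93 − 305.0 = 138.5·3.7596 − 305.0 = 215.701.
Rounded: (255, 234, 216).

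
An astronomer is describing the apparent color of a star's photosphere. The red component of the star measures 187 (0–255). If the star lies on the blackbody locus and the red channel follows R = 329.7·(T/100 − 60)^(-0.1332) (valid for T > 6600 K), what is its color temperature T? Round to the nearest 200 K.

13000 K

(t − 60)^(-0.1332) = 187/329.7 = 0.56718.
t − 60 = 0.56718^(1/-0.1332) = 0.56718^(-7.508) = 70.620, so t = 130.620.
T = 100·t = 13062 K → 13000 K to the nearest 200 K.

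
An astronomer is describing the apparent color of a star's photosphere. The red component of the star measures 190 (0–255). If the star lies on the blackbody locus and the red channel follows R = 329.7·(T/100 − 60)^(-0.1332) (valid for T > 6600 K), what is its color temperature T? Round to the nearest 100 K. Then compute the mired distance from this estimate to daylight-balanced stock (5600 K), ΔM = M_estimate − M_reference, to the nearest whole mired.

(t − 60)^(-0.1332) = 190/329.7 = 0.57628.
t − 60 = 0.57628^(1/-0.1332) = 0.57628^(-7.508) = 62.667, so t = 122.667.
T = 100·t = 12267 K → 12300 K to the nearest 100 K.
M_estimate = 10⁶/12300 = 81.30; M_reference = 10⁶/5600 = 178.57.
ΔM = 81.30 − 178.57 = -97.27 → -97 mireds.

-97 mireds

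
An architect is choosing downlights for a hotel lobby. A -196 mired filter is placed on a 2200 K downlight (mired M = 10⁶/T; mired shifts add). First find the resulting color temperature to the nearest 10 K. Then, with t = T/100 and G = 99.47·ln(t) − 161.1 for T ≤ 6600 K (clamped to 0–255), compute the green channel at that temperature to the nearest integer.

203

M_in = 10⁶/2200 = 454.55; M_out = 454.55 + (-196) = 258.55.
T_out = 10⁶/258.55 = 3867.8 K → 3870 K; t = 38.7.
G = 99.47·ln 38.7 − 161.1 = 99.47·3.6558 − 161.1 = 202.546.
Rounded: 203.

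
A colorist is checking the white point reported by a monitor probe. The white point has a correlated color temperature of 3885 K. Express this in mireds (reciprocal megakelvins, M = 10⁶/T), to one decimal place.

M = 10⁶ / 3885 = 257.400 → 257.4 mireds.

257.4 mireds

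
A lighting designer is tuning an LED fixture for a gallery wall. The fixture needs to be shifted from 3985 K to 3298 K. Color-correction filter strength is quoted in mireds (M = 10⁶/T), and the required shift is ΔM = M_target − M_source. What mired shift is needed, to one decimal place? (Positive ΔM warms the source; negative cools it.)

+52.3 mireds

M_source = 10⁶/3985 = 250.941; M_target = 10⁶/3298 = 303.214.
ΔM = 303.214 − 250.941 = 52.273 → +52.3 mireds, a warming shift.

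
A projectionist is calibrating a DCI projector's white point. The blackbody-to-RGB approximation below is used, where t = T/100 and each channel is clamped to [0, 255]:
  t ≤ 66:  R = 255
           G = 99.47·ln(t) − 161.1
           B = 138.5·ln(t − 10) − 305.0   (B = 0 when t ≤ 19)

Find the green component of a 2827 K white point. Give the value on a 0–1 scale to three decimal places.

t = 2827/100 = 28.27; the t ≤ 66 branch applies.
G = 99.47·ln 28.27 − 161.1 = 99.47·3.3418 − 161.1 = 171.309.
On a 0–1 scale: 171.309/255 = 0.6718 → 0.672.

0.672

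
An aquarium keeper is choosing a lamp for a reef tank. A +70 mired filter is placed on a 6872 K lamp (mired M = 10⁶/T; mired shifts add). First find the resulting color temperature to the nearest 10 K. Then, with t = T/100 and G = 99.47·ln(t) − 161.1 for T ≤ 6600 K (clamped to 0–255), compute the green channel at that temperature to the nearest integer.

M_in = 10⁶/6872 = 145.52; M_out = 145.52 + (+70) = 215.52.
T_out = 10⁶/215.52 = 4640.0 K → 4640 K; t = 46.4.
G = 99.47·ln 46.4 − 161.1 = 99.47·3.8373 − 161.1 = 220.596.
Rounded: 221.

221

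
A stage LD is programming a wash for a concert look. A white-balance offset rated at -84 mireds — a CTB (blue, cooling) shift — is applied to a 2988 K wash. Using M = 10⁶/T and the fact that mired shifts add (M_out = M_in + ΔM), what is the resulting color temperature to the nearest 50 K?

M_in = 10⁶/2988 = 334.67 mireds.
M_out = 334.67 + (-84) = 250.67 mireds.
T_out = 10⁶/250.67 = 3989.3 K → 4000 K.

4000 K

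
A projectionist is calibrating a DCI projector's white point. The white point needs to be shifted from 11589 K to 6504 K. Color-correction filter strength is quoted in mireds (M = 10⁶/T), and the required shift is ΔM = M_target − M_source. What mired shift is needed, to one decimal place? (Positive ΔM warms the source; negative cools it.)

+67.5 mireds

M_source = 10⁶/11589 = 86.289; M_target = 10⁶/6504 = 153.752.
ΔM = 153.752 − 86.289 = 67.463 → +67.5 mireds, a warming shift.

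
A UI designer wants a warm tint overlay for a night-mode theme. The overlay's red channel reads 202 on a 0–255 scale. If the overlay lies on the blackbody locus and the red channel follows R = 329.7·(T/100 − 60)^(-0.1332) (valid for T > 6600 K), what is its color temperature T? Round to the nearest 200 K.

(t − 60)^(-0.1332) = 202/329.7 = 0.61268.
t − 60 = 0.61268^(1/-0.1332) = 0.61268^(-7.508) = 39.569, so t = 99.569.
T = 100·t = 9957 K → 10000 K to the nearest 200 K.

10000 K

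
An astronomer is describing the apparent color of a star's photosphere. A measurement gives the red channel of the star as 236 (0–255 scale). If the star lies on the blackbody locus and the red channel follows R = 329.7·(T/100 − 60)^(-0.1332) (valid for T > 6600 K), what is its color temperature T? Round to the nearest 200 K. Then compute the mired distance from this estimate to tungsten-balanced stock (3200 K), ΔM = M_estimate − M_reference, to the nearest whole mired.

(t − 60)^(-0.1332) = 236/329.7 = 0.71580.
t − 60 = 0.71580^(1/-0.1332) = 0.71580^(-7.508) = 12.307, so t = 72.307.
T = 100·t = 7231 K → 7200 K to the nearest 200 K.
M_estimate = 10⁶/7200 = 138.89; M_reference = 10⁶/3200 = 312.50.
ΔM = 138.89 − 312.50 = -173.61 → -174 mireds.

-174 mireds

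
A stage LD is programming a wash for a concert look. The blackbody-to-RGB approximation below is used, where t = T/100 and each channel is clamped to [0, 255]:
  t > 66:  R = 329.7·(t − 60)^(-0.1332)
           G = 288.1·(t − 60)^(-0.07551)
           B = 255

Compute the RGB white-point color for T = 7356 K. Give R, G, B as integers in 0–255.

R=233, G=237, B=255

t = 7356/100 = 73.56; the t > 66 branch applies.
R = 329.7·(73.56 − 60)^(-0.1332) = 329.7·13.56^(-0.1332) = 329.7·0.70662 = 232.971.
G = 288.1·(73.56 − 60)^(-0.07551) = 288.1·13.56^(-0.07551) = 288.1·0.82130 = 236.617.
B = 255 by definition for t > 66.
Rounded: (233, 237, 255).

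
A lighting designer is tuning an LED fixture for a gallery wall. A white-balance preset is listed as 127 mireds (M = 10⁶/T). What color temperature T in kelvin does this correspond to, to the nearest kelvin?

7874 K

T = 10⁶ / 127 = 7874.02 K → 7874 K.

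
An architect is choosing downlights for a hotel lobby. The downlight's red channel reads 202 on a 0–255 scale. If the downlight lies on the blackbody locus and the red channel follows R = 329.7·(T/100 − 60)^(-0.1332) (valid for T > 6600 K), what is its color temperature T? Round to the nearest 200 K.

10000 K

(t − 60)^(-0.1332) = 202/329.7 = 0.61268.
t − 60 = 0.61268^(1/-0.1332) = 0.61268^(-7.508) = 39.569, so t = 99.569.
T = 100·t = 9957 K → 10000 K to the nearest 200 K.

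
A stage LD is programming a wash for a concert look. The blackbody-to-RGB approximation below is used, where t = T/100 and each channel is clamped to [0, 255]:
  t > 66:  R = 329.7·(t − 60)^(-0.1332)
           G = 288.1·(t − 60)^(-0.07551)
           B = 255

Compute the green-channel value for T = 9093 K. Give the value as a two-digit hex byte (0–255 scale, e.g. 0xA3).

t = 9093/100 = 90.93; the t > 66 branch applies.
G = 288.1·(90.93 − 60)^(-0.07551) = 288.1·30.93^(-0.07551) = 288.1·0.77172 = 222.333.
Rounded: 222; in hex, 0xDE.

0xDE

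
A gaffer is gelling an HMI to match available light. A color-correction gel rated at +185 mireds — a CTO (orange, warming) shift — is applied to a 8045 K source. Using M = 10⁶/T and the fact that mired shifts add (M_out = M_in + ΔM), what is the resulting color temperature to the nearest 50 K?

3250 K

M_in = 10⁶/8045 = 124.30 mireds.
M_out = 124.30 + (+185) = 309.30 mireds.
T_out = 10⁶/309.30 = 3233.1 K → 3250 K.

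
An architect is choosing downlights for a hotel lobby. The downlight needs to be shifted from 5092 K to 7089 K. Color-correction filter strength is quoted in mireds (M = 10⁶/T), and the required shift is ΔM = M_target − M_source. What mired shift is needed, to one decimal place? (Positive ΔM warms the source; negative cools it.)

-55.3 mireds

M_source = 10⁶/5092 = 196.386; M_target = 10⁶/7089 = 141.064.
ΔM = 141.064 − 196.386 = -55.323 → -55.3 mireds, a cooling shift.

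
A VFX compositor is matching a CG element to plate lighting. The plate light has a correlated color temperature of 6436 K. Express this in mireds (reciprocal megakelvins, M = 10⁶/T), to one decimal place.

M = 10⁶ / 6436 = 155.376 → 155.4 mireds.

155.4 mireds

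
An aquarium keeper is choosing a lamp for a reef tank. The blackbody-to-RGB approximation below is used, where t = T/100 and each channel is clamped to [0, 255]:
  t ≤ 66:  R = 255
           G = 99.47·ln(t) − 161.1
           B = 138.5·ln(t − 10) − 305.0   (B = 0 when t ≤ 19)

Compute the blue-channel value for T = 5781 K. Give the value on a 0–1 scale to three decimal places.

0.904

t = 5781/100 = 57.81; the t ≤ 66 branch applies.
B = 138.5·ln(57.81 − 10) − 305.0 = 138.5·ln 47.81 − 305.0 = 138.5·3.8672 − 305.0 = 230.612.
On a 0–1 scale: 230.612/255 = 0.9044 → 0.904.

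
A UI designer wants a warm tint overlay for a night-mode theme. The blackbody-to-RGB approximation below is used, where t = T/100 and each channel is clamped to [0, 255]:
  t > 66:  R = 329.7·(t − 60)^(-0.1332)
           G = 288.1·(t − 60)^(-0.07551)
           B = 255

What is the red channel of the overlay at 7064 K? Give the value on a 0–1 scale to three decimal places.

0.944

t = 7064/100 = 70.64; the t > 66 branch applies.
R = 329.7·(70.64 − 60)^(-0.1332) = 329.7·10.64^(-0.1332) = 329.7·0.72981 = 240.619.
On a 0–1 scale: 240.619/255 = 0.9436 → 0.944.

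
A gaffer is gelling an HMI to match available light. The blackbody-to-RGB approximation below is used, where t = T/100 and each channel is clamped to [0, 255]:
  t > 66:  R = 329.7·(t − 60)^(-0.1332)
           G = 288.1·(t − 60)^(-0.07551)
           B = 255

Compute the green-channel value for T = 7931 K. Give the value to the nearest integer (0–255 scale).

230

t = 7931/100 = 79.31; the t > 66 branch applies.
G = 288.1·(79.31 − 60)^(-0.07551) = 288.1·19.31^(-0.07551) = 288.1·0.79967 = 230.385.
Rounded: 230.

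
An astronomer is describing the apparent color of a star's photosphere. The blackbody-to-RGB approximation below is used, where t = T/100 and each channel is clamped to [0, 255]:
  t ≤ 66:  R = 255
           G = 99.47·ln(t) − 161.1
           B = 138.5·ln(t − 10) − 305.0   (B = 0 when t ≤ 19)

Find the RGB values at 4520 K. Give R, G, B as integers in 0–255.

t = 4520/100 = 45.2; the t ≤ 66 branch applies.
R = 255 by definition for t ≤ 66.
G = 99.47·ln 45.2 − 161.1 = 99.47·3.8111 − 161.1 = 217.990.
B = 138.5·ln(45.2 − 10) − 305.0 = 138.5·ln 35.2 − 305.0 = 138.5·3.5610 − 305.0 = 188.205.
Rounded: (255, 218, 188).

R=255, G=218, B=188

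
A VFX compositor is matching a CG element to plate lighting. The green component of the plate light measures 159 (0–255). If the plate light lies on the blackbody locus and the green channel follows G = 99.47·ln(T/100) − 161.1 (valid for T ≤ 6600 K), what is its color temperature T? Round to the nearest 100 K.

2500 K

ln t = (159 + 161.1) / 99.47 = 3.2181.
t = e^3.2181 = 24.980.
T = 100·t = 2498 K → 2500 K to the nearest 100 K.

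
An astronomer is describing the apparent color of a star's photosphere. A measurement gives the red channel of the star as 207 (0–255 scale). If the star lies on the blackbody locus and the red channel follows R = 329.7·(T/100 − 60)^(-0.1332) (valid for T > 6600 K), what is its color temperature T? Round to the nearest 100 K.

9300 K

(t − 60)^(-0.1332) = 207/329.7 = 0.62784.
t − 60 = 0.62784^(1/-0.1332) = 0.62784^(-7.508) = 32.933, so t = 92.933.
T = 100·t = 9293 K → 9300 K to the nearest 100 K.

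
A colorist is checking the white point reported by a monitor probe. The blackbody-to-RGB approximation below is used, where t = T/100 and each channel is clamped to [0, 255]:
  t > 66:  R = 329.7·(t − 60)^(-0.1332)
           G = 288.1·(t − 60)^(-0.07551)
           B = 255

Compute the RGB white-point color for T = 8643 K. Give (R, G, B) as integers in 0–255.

t = 8643/100 = 86.43; the t > 66 branch applies.
R = 329.7·(86.43 − 60)^(-0.1332) = 329.7·26.43^(-0.1332) = 329.7·0.64651 = 213.155.
G = 288.1·(86.43 − 60)^(-0.07551) = 288.1·26.43^(-0.07551) = 288.1·0.78094 = 224.989.
B = 255 by definition for t > 66.
Rounded: (213, 225, 255).

(213, 225, 255)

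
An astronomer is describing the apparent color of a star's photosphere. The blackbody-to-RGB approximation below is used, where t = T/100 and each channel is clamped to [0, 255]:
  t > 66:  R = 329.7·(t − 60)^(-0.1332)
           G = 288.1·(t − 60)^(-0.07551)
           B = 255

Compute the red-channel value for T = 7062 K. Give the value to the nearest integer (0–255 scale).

t = 7062/100 = 70.62; the t > 66 branch applies.
R = 329.7·(70.62 − 60)^(-0.1332) = 329.7·10.62^(-0.1332) = 329.7·0.73000 = 240.680.
Rounded: 241.

241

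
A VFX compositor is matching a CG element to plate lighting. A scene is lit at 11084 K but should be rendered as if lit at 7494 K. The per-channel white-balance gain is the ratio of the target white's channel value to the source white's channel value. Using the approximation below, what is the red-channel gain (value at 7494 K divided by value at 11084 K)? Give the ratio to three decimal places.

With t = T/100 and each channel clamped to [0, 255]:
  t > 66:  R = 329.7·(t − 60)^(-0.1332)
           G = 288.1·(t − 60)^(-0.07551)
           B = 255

1.177

At 11084 K (t = 110.84):
  R = 329.7·(110.84 − 60)^(-0.1332) = 329.7·50.84^(-0.1332) = 329.7·0.59256 = 195.368.
At 7494 K (t = 74.94):
  R = 329.7·(74.94 − 60)^(-0.1332) = 329.7·14.94^(-0.1332) = 329.7·0.69755 = 229.983.
Gain = 229.983 / 195.368 = 1.1772 → 1.177.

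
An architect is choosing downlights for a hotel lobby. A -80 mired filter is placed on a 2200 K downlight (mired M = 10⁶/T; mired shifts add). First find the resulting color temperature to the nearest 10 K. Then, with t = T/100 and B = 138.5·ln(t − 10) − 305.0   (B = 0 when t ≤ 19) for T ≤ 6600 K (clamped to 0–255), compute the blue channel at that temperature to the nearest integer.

M_in = 10⁶/2200 = 454.55; M_out = 454.55 + (-80) = 374.55.
T_out = 10⁶/374.55 = 2669.9 K → 2670 K; t = 26.7.
B = 138.5·ln(26.7 − 10) − 305.0 = 138.5·ln 16.7 − 305.0 = 138.5·2.8154 − 305.0 = 84.934.
Rounded: 85.

85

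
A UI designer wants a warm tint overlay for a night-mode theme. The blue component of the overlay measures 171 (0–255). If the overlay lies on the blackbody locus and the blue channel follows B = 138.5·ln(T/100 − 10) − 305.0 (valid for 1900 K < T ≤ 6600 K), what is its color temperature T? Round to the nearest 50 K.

4100 K

ln(t − 10) = (171 + 305.0) / 138.5 = 3.4368.
t − 10 = e^3.4368 = 31.088, so t = 41.088.
T = 100·t = 4109 K → 4100 K to the nearest 50 K.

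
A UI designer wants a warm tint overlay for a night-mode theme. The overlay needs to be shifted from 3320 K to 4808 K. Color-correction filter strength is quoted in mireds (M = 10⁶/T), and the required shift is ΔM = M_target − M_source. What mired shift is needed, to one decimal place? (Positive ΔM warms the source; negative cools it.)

M_source = 10⁶/3320 = 301.205; M_target = 10⁶/4808 = 207.987.
ΔM = 207.987 − 301.205 = -93.218 → -93.2 mireds, a cooling shift.

-93.2 mireds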